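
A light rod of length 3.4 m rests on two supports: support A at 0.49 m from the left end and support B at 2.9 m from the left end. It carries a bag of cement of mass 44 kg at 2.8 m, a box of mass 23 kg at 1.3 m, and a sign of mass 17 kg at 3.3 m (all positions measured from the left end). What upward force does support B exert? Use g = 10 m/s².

R_B ≈ 697 N

Take moments about support A.
Bag of cement: 44 × 10 = 440 N down at 2.8 m → arm 2.31 m, τ = 440 × 2.31 = 1016 N·m clockwise.
Box: 23 × 10 = 230 N down at 1.3 m → arm 0.81 m, τ = 230 × 0.81 = 186.3 N·m clockwise.
Sign: 17 × 10 = 170 N down at 3.3 m → arm 2.81 m, τ = 170 × 2.81 = 477.7 N·m clockwise.
Net load moment about support A = 1680 N·m clockwise.
Reaction R at support B is upward at 2.9 m, arm 2.41 m → moment R × 2.41 counterclockwise.
Στ = 0 ⇒ R × 2.41 = 1680 ⇒ R = 697 N.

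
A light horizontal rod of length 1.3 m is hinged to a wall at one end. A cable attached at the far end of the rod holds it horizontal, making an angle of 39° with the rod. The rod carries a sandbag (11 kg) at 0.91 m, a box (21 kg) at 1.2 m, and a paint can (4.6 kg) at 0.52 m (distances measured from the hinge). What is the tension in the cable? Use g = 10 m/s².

Take moments about the hinge.
Sandbag: 11 × 10 = 110 N down at 0.91 m → arm 0.91 m, τ = 110 × 0.91 = 100.1 N·m clockwise.
Box: 21 × 10 = 210 N down at 1.2 m → arm 1.2 m, τ = 210 × 1.2 = 252 N·m clockwise.
Paint can: 4.6 × 10 = 46 N down at 0.52 m → arm 0.52 m, τ = 46 × 0.52 = 23.92 N·m clockwise.
Total clockwise load moment = 376 N·m.
The cable tension T acts at 1.3 m; only its component perpendicular to the rod, T sinθ, produces torque. sin 39° = 0.6293.
Στ = 0 ⇒ T × 1.3 × 0.6293 = 376 ⇒ T = 376 / 0.8181 = 460 N.

T ≈ 460 N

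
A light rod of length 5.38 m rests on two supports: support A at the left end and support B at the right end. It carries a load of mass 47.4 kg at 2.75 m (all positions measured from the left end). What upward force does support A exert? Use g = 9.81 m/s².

R_A ≈ 227 N

Take moments about support B.
Load: 47.4 × 9.81 = 465 N down at 2.75 m → arm 2.63 m, τ = 465 × 2.63 = 1223 N·m counterclockwise.
Net load moment about support B = 1223 N·m counterclockwise.
Reaction R at support A is upward at 0 m, arm 5.38 m → moment R × 5.38 clockwise.
Στ = 0 ⇒ R × 5.38 = 1223 ⇒ R = 227 N.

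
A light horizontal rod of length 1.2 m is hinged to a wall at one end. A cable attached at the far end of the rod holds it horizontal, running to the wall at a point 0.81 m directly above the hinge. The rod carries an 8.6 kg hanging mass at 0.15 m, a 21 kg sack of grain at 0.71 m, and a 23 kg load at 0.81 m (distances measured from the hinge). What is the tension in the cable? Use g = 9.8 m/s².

Sum moments about the hinge (the unknown hinge reaction has zero arm there).
Hanging mass: 8.6 × 9.8 = 84.28 N down at 0.15 m → arm 0.15 m, τ = 84.28 × 0.15 = 12.64 N·m clockwise.
Sack of grain: 21 × 9.8 = 205.8 N down at 0.71 m → arm 0.71 m, τ = 205.8 × 0.71 = 146.1 N·m clockwise.
Load: 23 × 9.8 = 225.4 N down at 0.81 m → arm 0.81 m, τ = 225.4 × 0.81 = 182.6 N·m clockwise.
Total clockwise load moment = 341.3 N·m.
The cable tension T acts at 1.2 m; only its component perpendicular to the rod, T sinθ, produces torque. sinθ = h/√(h²+d²) = 0.81/√(0.81²+1.2²) = 0.5595.
For rotational equilibrium, T × 1.2 × 0.5595 = 341.3, so T = 341.3 / 0.6714 = 508 N.

T ≈ 508 N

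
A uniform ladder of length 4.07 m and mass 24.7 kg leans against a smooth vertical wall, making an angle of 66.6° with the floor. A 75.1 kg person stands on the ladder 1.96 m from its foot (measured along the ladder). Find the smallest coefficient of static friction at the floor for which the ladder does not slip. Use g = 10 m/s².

μ_min ≈ 0.21

Choose the foot of the ladder as the axis so the floor normal and friction both act there and drop out.
Ladder weight 24.7×10 = 247 N acts at 2.035 m along the ladder; its horizontal arm is 2.035·cos66.6° = 0.8082 m → τ = 199.6 N·m clockwise.
Person: 75.1×10 = 751 N at 1.96 m → arm 0.7784 m → τ = 584.6 N·m clockwise.
Wall normal N acts horizontally at the top; its moment arm is the height L sinθ = 4.07·sin66.6° = 3.735 m, counterclockwise.
Balancing moments: N × 3.735 = 784.2, giving N = 210 N.
ΣFx = 0 ⇒ f = N_wall = 210 N. ΣFy = 0 ⇒ N_floor = 998 N.
μ_min = f / N_floor = 210 / 998 = 0.21.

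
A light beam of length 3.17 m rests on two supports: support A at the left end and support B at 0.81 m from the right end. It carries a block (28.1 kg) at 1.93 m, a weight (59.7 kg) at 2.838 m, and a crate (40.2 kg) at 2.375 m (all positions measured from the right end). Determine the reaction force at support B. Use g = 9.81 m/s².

About support A:
Block: 28.1 × 9.81 = 275.7 N down at 1.93 m → arm 1.24 m, τ = 275.7 × 1.24 = 341.9 N·m clockwise.
Weight: 59.7 × 9.81 = 585.7 N down at 2.838 m → arm 0.332 m, τ = 585.7 × 0.332 = 194.5 N·m clockwise.
Crate: 40.2 × 9.81 = 394.4 N down at 2.375 m → arm 0.795 m, τ = 394.4 × 0.795 = 313.5 N·m clockwise.
Net load moment about support A = 849.9 N·m clockwise.
Reaction R at support B is upward at 0.81 m, arm 2.36 m → moment R × 2.36 counterclockwise.
Στ = 0 ⇒ R × 2.36 = 849.9 ⇒ R = 360 N.

R_B ≈ 360 N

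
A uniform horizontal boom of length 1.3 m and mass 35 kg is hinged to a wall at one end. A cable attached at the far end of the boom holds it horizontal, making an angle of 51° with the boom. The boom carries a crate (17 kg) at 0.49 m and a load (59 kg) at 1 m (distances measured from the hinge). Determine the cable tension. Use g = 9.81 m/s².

Take moments about the hinge.
Beam weight: 35 × 9.81 = 343.4 N down at 0.65 m → arm 0.65 m, τ = 343.4 × 0.65 = 223.2 N·m clockwise.
Crate: 17 × 9.81 = 166.8 N down at 0.49 m → arm 0.49 m, τ = 166.8 × 0.49 = 81.73 N·m clockwise.
Load: 59 × 9.81 = 578.8 N down at 1 m → arm 1 m, τ = 578.8 × 1 = 578.8 N·m clockwise.
Total clockwise load moment = 883.7 N·m.
The cable tension T acts at 1.3 m; only its component perpendicular to the boom, T sinθ, produces torque. sin 51° = 0.7771.
Setting net torque to zero: T × 1.3 × 0.7771 = 883.7 → T = 883.7 / 1.01 = 875 N.

T ≈ 875 N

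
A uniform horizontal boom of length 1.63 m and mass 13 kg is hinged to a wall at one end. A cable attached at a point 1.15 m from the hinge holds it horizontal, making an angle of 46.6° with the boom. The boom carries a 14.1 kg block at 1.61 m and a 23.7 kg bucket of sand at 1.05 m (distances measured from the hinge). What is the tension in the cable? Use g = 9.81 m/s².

About the hinge:
Beam weight: 13 × 9.81 = 127.5 N down at 0.815 m → arm 0.815 m, τ = 127.5 × 0.815 = 103.9 N·m clockwise.
Block: 14.1 × 9.81 = 138.3 N down at 1.61 m → arm 1.61 m, τ = 138.3 × 1.61 = 222.7 N·m clockwise.
Bucket of sand: 23.7 × 9.81 = 232.5 N down at 1.05 m → arm 1.05 m, τ = 232.5 × 1.05 = 244.1 N·m clockwise.
Total clockwise load moment = 570.7 N·m.
The cable tension T acts at 1.15 m; only its component perpendicular to the boom, T sinθ, produces torque. sin 46.6° = 0.7266.
Στ = 0 ⇒ T × 1.15 × 0.7266 = 570.7 ⇒ T = 570.7 / 0.8356 = 683 N.

T ≈ 683 N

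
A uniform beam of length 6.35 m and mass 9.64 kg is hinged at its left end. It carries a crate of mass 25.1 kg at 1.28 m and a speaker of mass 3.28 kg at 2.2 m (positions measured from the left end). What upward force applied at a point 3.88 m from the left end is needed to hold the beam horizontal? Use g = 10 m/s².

F ≈ 180 N

Sum moments about the left end (the unknown pivot reaction has zero arm there).
Beam weight: 9.64 × 10 = 96.4 N down at 3.175 m → arm 3.175 m, τ = 96.4 × 3.175 = 306.1 N·m clockwise.
Crate: 25.1 × 10 = 251 N down at 1.28 m → arm 1.28 m, τ = 251 × 1.28 = 321.3 N·m clockwise.
Speaker: 3.28 × 10 = 32.8 N down at 2.2 m → arm 2.2 m, τ = 32.8 × 2.2 = 72.16 N·m clockwise.
Net moment of the loads = 699.6 N·m clockwise.
The upward force F acts at a point 3.88 m from the left end, arm 3.88 m, giving F × 3.88 counterclockwise.
Setting net torque to zero: F × 3.88 = 699.6 → F = 699.6 / 3.88 = 180 N.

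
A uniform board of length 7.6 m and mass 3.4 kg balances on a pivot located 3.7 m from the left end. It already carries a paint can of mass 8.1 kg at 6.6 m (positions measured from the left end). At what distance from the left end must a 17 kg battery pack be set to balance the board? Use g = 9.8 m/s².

x ≈ 2.3 m from the left end

About the pivot (at 3.7 m from the left end):
Beam weight: 3.4 × 9.8 = 33.32 N down at 3.8 m → arm 0.1 m, τ = 33.32 × 0.1 = 3.332 N·m clockwise.
Paint can: 8.1 × 9.8 = 79.38 N down at 6.6 m → arm 2.9 m, τ = 79.38 × 2.9 = 230.2 N·m clockwise.
Net moment of existing loads = 233.5 N·m clockwise.
The battery pack weighs 17 × 9.8 = 166.6 N and must supply an equal counterclockwise moment, so its lever arm about the pivot is 233.5 / 166.6 = 1.4 m.
That puts it at 3.7 − 1.4 = 2.3 m from the left end.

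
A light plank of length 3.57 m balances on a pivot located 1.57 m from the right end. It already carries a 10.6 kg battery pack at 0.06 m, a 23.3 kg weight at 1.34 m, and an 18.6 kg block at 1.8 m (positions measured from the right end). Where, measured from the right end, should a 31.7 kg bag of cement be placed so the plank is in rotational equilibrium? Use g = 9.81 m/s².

About the pivot (at 1.57 m from the right end):
Battery pack: 10.6 × 9.81 = 104 N down at 0.06 m → arm 1.51 m, τ = 104 × 1.51 = 157 N·m clockwise.
Weight: 23.3 × 9.81 = 228.6 N down at 1.34 m → arm 0.23 m, τ = 228.6 × 0.23 = 52.58 N·m clockwise.
Block: 18.6 × 9.81 = 182.5 N down at 1.8 m → arm 0.23 m, τ = 182.5 × 0.23 = 41.98 N·m counterclockwise.
Net moment of existing loads = 167.6 N·m clockwise.
The bag of cement weighs 31.7 × 9.81 = 311 N and must supply an equal counterclockwise moment, so its lever arm about the pivot is 167.6 / 311 = 0.539 m.
That puts it at 1.57 + 0.539 = 2.11 m from the right end.

x ≈ 2.11 m from the right end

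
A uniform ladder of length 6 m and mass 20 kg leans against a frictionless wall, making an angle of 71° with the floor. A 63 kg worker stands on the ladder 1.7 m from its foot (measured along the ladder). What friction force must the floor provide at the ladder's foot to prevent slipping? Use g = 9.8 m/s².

f ≈ 94 N

Choose the foot of the ladder as the axis so the floor normal and friction both act there and drop out.
Ladder weight 20×9.8 = 196 N acts at 3 m along the ladder; its horizontal arm is 3·cos71° = 0.9767 m → τ = 191.4 N·m clockwise.
Worker: 63×9.8 = 617.4 N at 1.7 m → arm 0.5535 m → τ = 341.7 N·m clockwise.
Wall normal N acts horizontally at the top; its moment arm is the height L sinθ = 6·sin71° = 5.673 m, counterclockwise.
For rotational equilibrium, N × 5.673 = 533.1, so N = 94 N.
ΣFx = 0: friction at the foot balances the wall's push, so f = N_wall = 94 N.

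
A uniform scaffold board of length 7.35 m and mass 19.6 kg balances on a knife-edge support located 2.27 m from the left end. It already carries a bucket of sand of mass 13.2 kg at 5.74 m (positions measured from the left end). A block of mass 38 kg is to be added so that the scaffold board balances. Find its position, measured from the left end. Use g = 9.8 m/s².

x ≈ 0.34 m from the left end

Taking torques about the knife-edge support (at 2.27 m from the left end):
Beam weight: 19.6 × 9.8 = 192.1 N down at 3.675 m → arm 1.405 m, τ = 192.1 × 1.405 = 269.9 N·m clockwise.
Bucket of sand: 13.2 × 9.8 = 129.4 N down at 5.74 m → arm 3.47 m, τ = 129.4 × 3.47 = 449 N·m clockwise.
Net moment of existing loads = 718.9 N·m clockwise.
The block weighs 38 × 9.8 = 372.4 N and must supply an equal counterclockwise moment, so its lever arm about the knife-edge support is 718.9 / 372.4 = 1.93 m.
That puts it at 2.27 − 1.93 = 0.34 m from the left end.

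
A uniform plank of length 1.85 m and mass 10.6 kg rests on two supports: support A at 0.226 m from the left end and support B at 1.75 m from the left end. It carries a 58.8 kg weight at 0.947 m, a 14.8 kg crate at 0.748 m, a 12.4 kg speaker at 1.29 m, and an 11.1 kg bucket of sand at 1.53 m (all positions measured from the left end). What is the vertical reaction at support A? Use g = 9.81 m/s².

R_A ≈ 508 N

Take moments about support B.
Beam weight: 10.6 × 9.81 = 104 N down at 0.925 m → arm 0.825 m, τ = 104 × 0.825 = 85.8 N·m counterclockwise.
Weight: 58.8 × 9.81 = 576.8 N down at 0.947 m → arm 0.803 m, τ = 576.8 × 0.803 = 463.2 N·m counterclockwise.
Crate: 14.8 × 9.81 = 145.2 N down at 0.748 m → arm 1.002 m, τ = 145.2 × 1.002 = 145.5 N·m counterclockwise.
Speaker: 12.4 × 9.81 = 121.6 N down at 1.29 m → arm 0.46 m, τ = 121.6 × 0.46 = 55.94 N·m counterclockwise.
Bucket of sand: 11.1 × 9.81 = 108.9 N down at 1.53 m → arm 0.22 m, τ = 108.9 × 0.22 = 23.96 N·m counterclockwise.
Net load moment about support B = 774.4 N·m counterclockwise.
Reaction R at support A is upward at 0.226 m, arm 1.524 m → moment R × 1.524 clockwise.
Στ = 0 ⇒ R × 1.524 = 774.4 ⇒ R = 508 N.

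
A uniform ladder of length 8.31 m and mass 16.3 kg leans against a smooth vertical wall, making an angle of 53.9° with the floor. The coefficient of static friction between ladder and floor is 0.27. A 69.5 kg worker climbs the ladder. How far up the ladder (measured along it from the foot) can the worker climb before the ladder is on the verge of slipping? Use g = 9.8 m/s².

d ≈ 2.82 m

Choose the foot of the ladder as the axis so the floor normal and friction both act there and drop out.
Ladder weight 16.3×9.8 = 159.7 N acts at 4.155 m along the ladder; its horizontal arm is 4.155·cos53.9° = 2.448 m → τ = 390.9 N·m clockwise.
Worker weight 69.5×9.8 = 681.1 N at distance d → arm d·cos53.9° → τ = 681.1·d·0.5892 clockwise.
Wall normal N at the top has arm L sinθ = 6.714 m counterclockwise, so Στ = 0 gives N·6.714 = 390.9 + 401.3·d.
ΣFy = 0 ⇒ N_floor = 840.8 N, so the maximum friction is μ_s·N_floor = 0.27×840.8 = 227 N. ΣFx = 0 ⇒ N_wall = f, so at the slipping point N = 227 N.
Substituting: 227×6.714 = 390.9 + 401.3·d ⇒ d = (1524 − 390.9) / 401.3 = 2.82 m.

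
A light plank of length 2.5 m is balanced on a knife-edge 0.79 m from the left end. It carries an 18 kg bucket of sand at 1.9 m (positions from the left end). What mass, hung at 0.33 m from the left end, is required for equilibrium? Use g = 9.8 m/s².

Sum moments about the knife-edge (at 0.79 m from the left end) (the support reaction has zero arm there).
Bucket of sand: 18 × 9.8 = 176.4 N down at 1.9 m → arm 1.11 m, τ = 176.4 × 1.11 = 195.8 N·m clockwise.
Net moment of known loads = 195.8 N·m clockwise.
An unknown mass m at 0.33 m has arm 0.46 m; its moment is m·g·0.46 counterclockwise.
Balancing moments: m × 9.8 × 0.46 = 195.8, giving m = 195.8 / (9.8 × 0.46) = 43.4 kg.

m ≈ 43.4 kg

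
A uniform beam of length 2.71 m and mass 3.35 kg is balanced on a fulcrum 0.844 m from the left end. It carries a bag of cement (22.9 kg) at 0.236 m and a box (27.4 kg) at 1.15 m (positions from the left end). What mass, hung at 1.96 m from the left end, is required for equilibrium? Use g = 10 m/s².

m ≈ 3.43 kg

Sum moments about the fulcrum (at 0.844 m from the left end) (the support reaction has zero arm there).
Beam weight: 3.35 × 10 = 33.5 N down at 1.355 m → arm 0.511 m, τ = 33.5 × 0.511 = 17.12 N·m clockwise.
Bag of cement: 22.9 × 10 = 229 N down at 0.236 m → arm 0.608 m, τ = 229 × 0.608 = 139.2 N·m counterclockwise.
Box: 27.4 × 10 = 274 N down at 1.15 m → arm 0.306 m, τ = 274 × 0.306 = 83.84 N·m clockwise.
Net moment of known loads = 38.24 N·m counterclockwise.
An unknown mass m at 1.96 m has arm 1.116 m; its moment is m·g·1.116 clockwise.
Στ = 0 ⇒ m × 10 × 1.116 = 38.24 ⇒ m = 38.24 / (10 × 1.116) = 3.43 kg.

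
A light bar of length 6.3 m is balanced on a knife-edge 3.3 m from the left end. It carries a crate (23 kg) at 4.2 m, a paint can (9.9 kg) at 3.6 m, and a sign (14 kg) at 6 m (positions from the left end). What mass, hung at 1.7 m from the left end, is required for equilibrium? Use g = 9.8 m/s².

m ≈ 38.4 kg

Sum moments about the knife-edge (at 3.3 m from the left end) (the support reaction has zero arm there).
Crate: 23 × 9.8 = 225.4 N down at 4.2 m → arm 0.9 m, τ = 225.4 × 0.9 = 202.9 N·m clockwise.
Paint can: 9.9 × 9.8 = 97.02 N down at 3.6 m → arm 0.3 m, τ = 97.02 × 0.3 = 29.11 N·m clockwise.
Sign: 14 × 9.8 = 137.2 N down at 6 m → arm 2.7 m, τ = 137.2 × 2.7 = 370.4 N·m clockwise.
Net moment of known loads = 602.4 N·m clockwise.
An unknown mass m at 1.7 m has arm 1.6 m; its moment is m·g·1.6 counterclockwise.
Balancing moments: m × 9.8 × 1.6 = 602.4, giving m = 602.4 / (9.8 × 1.6) = 38.4 kg.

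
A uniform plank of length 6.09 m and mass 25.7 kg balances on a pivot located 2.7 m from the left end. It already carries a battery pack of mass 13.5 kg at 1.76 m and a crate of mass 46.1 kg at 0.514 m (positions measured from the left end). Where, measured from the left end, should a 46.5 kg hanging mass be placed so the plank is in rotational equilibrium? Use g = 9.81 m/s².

x ≈ 4.95 m from the left end

About the pivot (at 2.7 m from the left end):
Beam weight: 25.7 × 9.81 = 252.1 N down at 3.045 m → arm 0.345 m, τ = 252.1 × 0.345 = 86.97 N·m clockwise.
Battery pack: 13.5 × 9.81 = 132.4 N down at 1.76 m → arm 0.94 m, τ = 132.4 × 0.94 = 124.5 N·m counterclockwise.
Crate: 46.1 × 9.81 = 452.2 N down at 0.514 m → arm 2.186 m, τ = 452.2 × 2.186 = 988.5 N·m counterclockwise.
Net moment of existing loads = 1026 N·m counterclockwise.
The hanging mass weighs 46.5 × 9.81 = 456.2 N and must supply an equal clockwise moment, so its lever arm about the pivot is 1026 / 456.2 = 2.25 m.
That puts it at 2.7 + 2.25 = 4.95 m from the left end.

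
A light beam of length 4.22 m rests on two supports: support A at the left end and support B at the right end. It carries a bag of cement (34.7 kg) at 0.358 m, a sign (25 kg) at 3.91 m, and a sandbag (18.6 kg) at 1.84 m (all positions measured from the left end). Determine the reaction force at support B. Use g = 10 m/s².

R_B ≈ 342 N

Sum moments about support A (its reaction then has zero moment arm).
Bag of cement: 34.7 × 10 = 347 N down at 0.358 m → arm 0.358 m, τ = 347 × 0.358 = 124.2 N·m clockwise.
Sign: 25 × 10 = 250 N down at 3.91 m → arm 3.91 m, τ = 250 × 3.91 = 977.5 N·m clockwise.
Sandbag: 18.6 × 10 = 186 N down at 1.84 m → arm 1.84 m, τ = 186 × 1.84 = 342.2 N·m clockwise.
Net load moment about support A = 1444 N·m clockwise.
Reaction R at support B is upward at 4.22 m, arm 4.22 m → moment R × 4.22 counterclockwise.
Balancing moments: R × 4.22 = 1444, giving R = 342 N.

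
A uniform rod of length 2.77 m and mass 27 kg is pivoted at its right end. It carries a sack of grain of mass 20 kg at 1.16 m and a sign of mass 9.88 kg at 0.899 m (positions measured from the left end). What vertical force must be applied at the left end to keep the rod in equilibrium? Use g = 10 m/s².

F ≈ 318 N

Sum moments about the right end (the unknown pivot reaction has zero arm there).
Beam weight: 27 × 10 = 270 N down at 1.385 m → arm 1.385 m, τ = 270 × 1.385 = 373.9 N·m counterclockwise.
Sack of grain: 20 × 10 = 200 N down at 1.16 m → arm 1.61 m, τ = 200 × 1.61 = 322 N·m counterclockwise.
Sign: 9.88 × 10 = 98.8 N down at 0.899 m → arm 1.871 m, τ = 98.8 × 1.871 = 184.9 N·m counterclockwise.
Net moment of the loads = 880.8 N·m counterclockwise.
The upward force F acts at the left end, arm 2.77 m, giving F × 2.77 clockwise.
For rotational equilibrium, F × 2.77 = 880.8, so F = 880.8 / 2.77 = 318 N.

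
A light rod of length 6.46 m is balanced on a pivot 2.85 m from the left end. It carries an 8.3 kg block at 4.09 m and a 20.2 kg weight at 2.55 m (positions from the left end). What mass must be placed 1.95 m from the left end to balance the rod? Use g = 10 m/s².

About the pivot (at 2.85 m from the left end):
Block: 8.3 × 10 = 83 N down at 4.09 m → arm 1.24 m, τ = 83 × 1.24 = 102.9 N·m clockwise.
Weight: 20.2 × 10 = 202 N down at 2.55 m → arm 0.3 m, τ = 202 × 0.3 = 60.6 N·m counterclockwise.
Net moment of known loads = 42.3 N·m clockwise.
An unknown mass m at 1.95 m has arm 0.9 m; its moment is m·g·0.9 counterclockwise.
Στ = 0 ⇒ m × 10 × 0.9 = 42.3 ⇒ m = 42.3 / (10 × 0.9) = 4.7 kg.

m ≈ 4.7 kg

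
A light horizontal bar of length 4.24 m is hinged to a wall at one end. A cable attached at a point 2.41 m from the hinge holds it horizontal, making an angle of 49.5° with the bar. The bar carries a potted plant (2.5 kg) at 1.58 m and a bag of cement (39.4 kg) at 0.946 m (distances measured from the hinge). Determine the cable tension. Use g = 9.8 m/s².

T ≈ 220 N

Sum moments about the hinge (the unknown hinge reaction has zero arm there).
Potted plant: 2.5 × 9.8 = 24.5 N down at 1.58 m → arm 1.58 m, τ = 24.5 × 1.58 = 38.71 N·m clockwise.
Bag of cement: 39.4 × 9.8 = 386.1 N down at 0.946 m → arm 0.946 m, τ = 386.1 × 0.946 = 365.3 N·m clockwise.
Total clockwise load moment = 404 N·m.
The cable tension T acts at 2.41 m; only its component perpendicular to the bar, T sinθ, produces torque. sin 49.5° = 0.7604.
Στ = 0 ⇒ T × 2.41 × 0.7604 = 404 ⇒ T = 404 / 1.833 = 220 N.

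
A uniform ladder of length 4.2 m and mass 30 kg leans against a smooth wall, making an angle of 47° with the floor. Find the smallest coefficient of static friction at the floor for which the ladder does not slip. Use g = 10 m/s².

Sum moments about the foot of the ladder (the floor normal and friction both act there and drop out).
Ladder weight 30×10 = 300 N acts at 2.1 m along the ladder; its horizontal arm is 2.1·cos47° = 1.432 m → τ = 429.6 N·m clockwise.
Wall normal N acts horizontally at the top; its moment arm is the height L sinθ = 4.2·sin47° = 3.072 m, counterclockwise.
For rotational equilibrium, N × 3.072 = 429.6, so N = 139.8 N.
ΣFx = 0 ⇒ f = N_wall = 139.8 N. ΣFy = 0 ⇒ N_floor = 300 N.
μ_min = f / N_floor = 139.8 / 300 = 0.466.

μ_min ≈ 0.466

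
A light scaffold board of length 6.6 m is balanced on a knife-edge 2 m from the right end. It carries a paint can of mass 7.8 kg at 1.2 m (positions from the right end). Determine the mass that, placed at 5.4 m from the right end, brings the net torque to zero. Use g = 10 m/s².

Take moments about the knife-edge (at 2 m from the right end).
Paint can: 7.8 × 10 = 78 N down at 1.2 m → arm 0.8 m, τ = 78 × 0.8 = 62.4 N·m clockwise.
Net moment of known loads = 62.4 N·m clockwise.
An unknown mass m at 5.4 m has arm 3.4 m; its moment is m·g·3.4 counterclockwise.
Στ = 0 ⇒ m × 10 × 3.4 = 62.4 ⇒ m = 62.4 / (10 × 3.4) = 1.84 kg.

m ≈ 1.84 kg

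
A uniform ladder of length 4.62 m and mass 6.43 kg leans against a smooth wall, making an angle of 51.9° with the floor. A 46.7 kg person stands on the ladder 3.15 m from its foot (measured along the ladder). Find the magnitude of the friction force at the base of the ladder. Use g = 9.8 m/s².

About the foot of the ladder:
Ladder weight 6.43×9.8 = 63.01 N acts at 2.31 m along the ladder; its horizontal arm is 2.31·cos51.9° = 1.425 m → τ = 89.79 N·m clockwise.
Person: 46.7×9.8 = 457.7 N at 3.15 m → arm 1.944 m → τ = 889.8 N·m clockwise.
Wall normal N acts horizontally at the top; its moment arm is the height L sinθ = 4.62·sin51.9° = 3.636 m, counterclockwise.
Setting net torque to zero: N × 3.636 = 979.6 → N = 269 N.
ΣFx = 0: friction at the foot balances the wall's push, so f = N_wall = 269 N.

f ≈ 269 N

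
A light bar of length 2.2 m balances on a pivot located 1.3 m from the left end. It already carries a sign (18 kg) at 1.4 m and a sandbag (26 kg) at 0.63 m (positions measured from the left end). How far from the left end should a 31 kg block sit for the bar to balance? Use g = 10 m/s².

x ≈ 1.8 m from the left end

About the pivot (at 1.3 m from the left end):
Sign: 18 × 10 = 180 N down at 1.4 m → arm 0.1 m, τ = 180 × 0.1 = 18 N·m clockwise.
Sandbag: 26 × 10 = 260 N down at 0.63 m → arm 0.67 m, τ = 260 × 0.67 = 174.2 N·m counterclockwise.
Net moment of existing loads = 156.2 N·m counterclockwise.
The block weighs 31 × 10 = 310 N and must supply an equal clockwise moment, so its lever arm about the pivot is 156.2 / 310 = 0.504 m.
That puts it at 1.3 + 0.504 = 1.8 m from the left end.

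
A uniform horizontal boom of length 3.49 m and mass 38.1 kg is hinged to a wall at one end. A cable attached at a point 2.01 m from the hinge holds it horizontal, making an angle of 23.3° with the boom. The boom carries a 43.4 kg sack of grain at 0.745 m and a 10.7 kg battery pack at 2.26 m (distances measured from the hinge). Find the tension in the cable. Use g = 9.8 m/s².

T ≈ 1520 N

Taking torques about the hinge:
Beam weight: 38.1 × 9.8 = 373.4 N down at 1.745 m → arm 1.745 m, τ = 373.4 × 1.745 = 651.6 N·m clockwise.
Sack of grain: 43.4 × 9.8 = 425.3 N down at 0.745 m → arm 0.745 m, τ = 425.3 × 0.745 = 316.8 N·m clockwise.
Battery pack: 10.7 × 9.8 = 104.9 N down at 2.26 m → arm 2.26 m, τ = 104.9 × 2.26 = 237.1 N·m clockwise.
Total clockwise load moment = 1206 N·m.
The cable tension T acts at 2.01 m; only its component perpendicular to the boom, T sinθ, produces torque. sin 23.3° = 0.3955.
Setting net torque to zero: T × 2.01 × 0.3955 = 1206 → T = 1206 / 0.795 = 1520 N.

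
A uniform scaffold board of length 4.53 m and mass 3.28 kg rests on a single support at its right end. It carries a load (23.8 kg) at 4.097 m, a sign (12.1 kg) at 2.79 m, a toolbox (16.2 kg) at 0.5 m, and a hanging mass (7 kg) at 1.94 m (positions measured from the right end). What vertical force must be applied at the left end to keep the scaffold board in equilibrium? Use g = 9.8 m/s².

F ≈ 347 N

Take moments about the right end.
Beam weight: 3.28 × 9.8 = 32.14 N down at 2.265 m → arm 2.265 m, τ = 32.14 × 2.265 = 72.8 N·m counterclockwise.
Load: 23.8 × 9.8 = 233.2 N down at 4.097 m → arm 4.097 m, τ = 233.2 × 4.097 = 955.4 N·m counterclockwise.
Sign: 12.1 × 9.8 = 118.6 N down at 2.79 m → arm 2.79 m, τ = 118.6 × 2.79 = 330.9 N·m counterclockwise.
Toolbox: 16.2 × 9.8 = 158.8 N down at 0.5 m → arm 0.5 m, τ = 158.8 × 0.5 = 79.4 N·m counterclockwise.
Hanging mass: 7 × 9.8 = 68.6 N down at 1.94 m → arm 1.94 m, τ = 68.6 × 1.94 = 133.1 N·m counterclockwise.
Net moment of the loads = 1572 N·m counterclockwise.
The upward force F acts at the left end, arm 4.53 m, giving F × 4.53 clockwise.
Στ = 0 ⇒ F × 4.53 = 1572 ⇒ F = 1572 / 4.53 = 347 N.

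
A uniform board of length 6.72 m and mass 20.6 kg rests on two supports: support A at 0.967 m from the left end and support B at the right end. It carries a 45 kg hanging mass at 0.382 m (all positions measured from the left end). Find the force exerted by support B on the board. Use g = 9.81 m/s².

R_B ≈ 39.2 N

Sum moments about support A (its reaction then has zero moment arm).
Beam weight: 20.6 × 9.81 = 202.1 N down at 3.36 m → arm 2.393 m, τ = 202.1 × 2.393 = 483.6 N·m clockwise.
Hanging mass: 45 × 9.81 = 441.5 N down at 0.382 m → arm 0.585 m, τ = 441.5 × 0.585 = 258.3 N·m counterclockwise.
Net load moment about support A = 225.3 N·m clockwise.
Reaction R at support B is upward at 6.72 m, arm 5.753 m → moment R × 5.753 counterclockwise.
For rotational equilibrium, R × 5.753 = 225.3, so R = 39.2 N.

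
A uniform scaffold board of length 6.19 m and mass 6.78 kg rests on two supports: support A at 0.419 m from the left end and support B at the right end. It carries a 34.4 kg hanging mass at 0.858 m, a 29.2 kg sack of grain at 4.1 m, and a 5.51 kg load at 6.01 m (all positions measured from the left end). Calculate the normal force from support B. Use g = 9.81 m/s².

Sum moments about support A (its reaction then has zero moment arm).
Beam weight: 6.78 × 9.81 = 66.51 N down at 3.095 m → arm 2.676 m, τ = 66.51 × 2.676 = 178 N·m clockwise.
Hanging mass: 34.4 × 9.81 = 337.5 N down at 0.858 m → arm 0.439 m, τ = 337.5 × 0.439 = 148.2 N·m clockwise.
Sack of grain: 29.2 × 9.81 = 286.5 N down at 4.1 m → arm 3.681 m, τ = 286.5 × 3.681 = 1055 N·m clockwise.
Load: 5.51 × 9.81 = 54.05 N down at 6.01 m → arm 5.591 m, τ = 54.05 × 5.591 = 302.2 N·m clockwise.
Net load moment about support A = 1683 N·m clockwise.
Reaction R at support B is upward at 6.19 m, arm 5.771 m → moment R × 5.771 counterclockwise.
Balancing moments: R × 5.771 = 1683, giving R = 292 N.

R_B ≈ 292 N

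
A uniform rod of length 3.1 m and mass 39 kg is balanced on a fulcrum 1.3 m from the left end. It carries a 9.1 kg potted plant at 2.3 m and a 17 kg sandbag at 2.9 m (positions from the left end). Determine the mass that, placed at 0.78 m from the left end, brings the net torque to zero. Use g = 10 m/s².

Taking torques about the fulcrum (at 1.3 m from the left end):
Beam weight: 39 × 10 = 390 N down at 1.55 m → arm 0.25 m, τ = 390 × 0.25 = 97.5 N·m clockwise.
Potted plant: 9.1 × 10 = 91 N down at 2.3 m → arm 1 m, τ = 91 × 1 = 91 N·m clockwise.
Sandbag: 17 × 10 = 170 N down at 2.9 m → arm 1.6 m, τ = 170 × 1.6 = 272 N·m clockwise.
Net moment of known loads = 460.5 N·m clockwise.
An unknown mass m at 0.78 m has arm 0.52 m; its moment is m·g·0.52 counterclockwise.
For rotational equilibrium, m × 10 × 0.52 = 460.5, so m = 460.5 / (10 × 0.52) = 88.6 kg.

m ≈ 88.6 kg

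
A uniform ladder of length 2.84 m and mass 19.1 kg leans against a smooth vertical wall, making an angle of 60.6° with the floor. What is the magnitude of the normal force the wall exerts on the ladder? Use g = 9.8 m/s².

Sum moments about the foot of the ladder (the floor normal and friction both act there and drop out).
Ladder weight 19.1×9.8 = 187.2 N acts at 1.42 m along the ladder; its horizontal arm is 1.42·cos60.6° = 0.6971 m → τ = 130.5 N·m clockwise.
Wall normal N acts horizontally at the top; its moment arm is the height L sinθ = 2.84·sin60.6° = 2.474 m, counterclockwise.
Setting net torque to zero: N × 2.474 = 130.5 → N = 52.7 N.

N_wall ≈ 52.7 N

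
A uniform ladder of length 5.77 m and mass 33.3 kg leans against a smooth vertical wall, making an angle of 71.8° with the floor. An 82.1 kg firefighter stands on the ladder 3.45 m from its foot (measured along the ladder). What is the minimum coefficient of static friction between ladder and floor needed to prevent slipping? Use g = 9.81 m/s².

About the foot of the ladder:
Ladder weight 33.3×9.81 = 326.7 N acts at 2.885 m along the ladder; its horizontal arm is 2.885·cos71.8° = 0.9011 m → τ = 294.4 N·m clockwise.
Firefighter: 82.1×9.81 = 805.4 N at 3.45 m → arm 1.078 m → τ = 868.2 N·m clockwise.
Wall normal N acts horizontally at the top; its moment arm is the height L sinθ = 5.77·sin71.8° = 5.481 m, counterclockwise.
Balancing moments: N × 5.481 = 1163, giving N = 212.2 N.
ΣFx = 0 ⇒ f = N_wall = 212.2 N. ΣFy = 0 ⇒ N_floor = 1132 N.
μ_min = f / N_floor = 212.2 / 1132 = 0.187.

μ_min ≈ 0.187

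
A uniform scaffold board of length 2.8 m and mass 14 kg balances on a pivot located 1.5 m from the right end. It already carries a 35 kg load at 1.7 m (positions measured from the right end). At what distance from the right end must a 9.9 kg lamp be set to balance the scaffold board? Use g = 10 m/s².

Taking torques about the pivot (at 1.5 m from the right end):
Beam weight: 14 × 10 = 140 N down at 1.4 m → arm 0.1 m, τ = 140 × 0.1 = 14 N·m clockwise.
Load: 35 × 10 = 350 N down at 1.7 m → arm 0.2 m, τ = 350 × 0.2 = 70 N·m counterclockwise.
Net moment of existing loads = 56 N·m counterclockwise.
The lamp weighs 9.9 × 10 = 99 N and must supply an equal clockwise moment, so its lever arm about the pivot is 56 / 99 = 0.566 m.
That puts it at 1.5 − 0.566 = 0.934 m from the right end.

x ≈ 0.934 m from the right end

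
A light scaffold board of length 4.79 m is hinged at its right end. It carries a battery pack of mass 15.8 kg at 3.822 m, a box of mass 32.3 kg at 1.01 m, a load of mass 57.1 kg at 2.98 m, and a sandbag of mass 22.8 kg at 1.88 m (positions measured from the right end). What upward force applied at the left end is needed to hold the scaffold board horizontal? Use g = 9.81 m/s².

Sum moments about the right end (the unknown pivot reaction has zero arm there).
Battery pack: 15.8 × 9.81 = 155 N down at 3.822 m → arm 3.822 m, τ = 155 × 3.822 = 592.4 N·m counterclockwise.
Box: 32.3 × 9.81 = 316.9 N down at 1.01 m → arm 1.01 m, τ = 316.9 × 1.01 = 320.1 N·m counterclockwise.
Load: 57.1 × 9.81 = 560.2 N down at 2.98 m → arm 2.98 m, τ = 560.2 × 2.98 = 1669 N·m counterclockwise.
Sandbag: 22.8 × 9.81 = 223.7 N down at 1.88 m → arm 1.88 m, τ = 223.7 × 1.88 = 420.6 N·m counterclockwise.
Net moment of the loads = 3002 N·m counterclockwise.
The upward force F acts at the left end, arm 4.79 m, giving F × 4.79 clockwise.
Balancing moments: F × 4.79 = 3002, giving F = 3002 / 4.79 = 627 N.

F ≈ 627 N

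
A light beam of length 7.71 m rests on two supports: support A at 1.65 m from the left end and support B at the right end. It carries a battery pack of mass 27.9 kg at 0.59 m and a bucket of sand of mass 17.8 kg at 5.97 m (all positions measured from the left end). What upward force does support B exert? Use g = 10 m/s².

R_B ≈ 78.1 N

About support A:
Battery pack: 27.9 × 10 = 279 N down at 0.59 m → arm 1.06 m, τ = 279 × 1.06 = 295.7 N·m counterclockwise.
Bucket of sand: 17.8 × 10 = 178 N down at 5.97 m → arm 4.32 m, τ = 178 × 4.32 = 769 N·m clockwise.
Net load moment about support A = 473.3 N·m clockwise.
Reaction R at support B is upward at 7.71 m, arm 6.06 m → moment R × 6.06 counterclockwise.
For rotational equilibrium, R × 6.06 = 473.3, so R = 78.1 N.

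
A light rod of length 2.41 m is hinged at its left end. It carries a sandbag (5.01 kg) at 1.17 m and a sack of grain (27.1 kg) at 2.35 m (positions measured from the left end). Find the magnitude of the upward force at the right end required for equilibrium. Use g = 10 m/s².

F ≈ 289 N

Choose the left end as the axis so the unknown pivot reaction has zero arm there.
Sandbag: 5.01 × 10 = 50.1 N down at 1.17 m → arm 1.17 m, τ = 50.1 × 1.17 = 58.62 N·m clockwise.
Sack of grain: 27.1 × 10 = 271 N down at 2.35 m → arm 2.35 m, τ = 271 × 2.35 = 636.9 N·m clockwise.
Net moment of the loads = 695.5 N·m clockwise.
The upward force F acts at the right end, arm 2.41 m, giving F × 2.41 counterclockwise.
Στ = 0 ⇒ F × 2.41 = 695.5 ⇒ F = 695.5 / 2.41 = 289 N.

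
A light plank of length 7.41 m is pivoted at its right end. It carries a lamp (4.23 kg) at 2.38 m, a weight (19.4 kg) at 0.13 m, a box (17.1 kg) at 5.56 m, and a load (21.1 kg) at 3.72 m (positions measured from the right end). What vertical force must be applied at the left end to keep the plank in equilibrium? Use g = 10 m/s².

F ≈ 251 N

Sum moments about the right end (the unknown pivot reaction has zero arm there).
Lamp: 4.23 × 10 = 42.3 N down at 2.38 m → arm 2.38 m, τ = 42.3 × 2.38 = 100.7 N·m counterclockwise.
Weight: 19.4 × 10 = 194 N down at 0.13 m → arm 0.13 m, τ = 194 × 0.13 = 25.22 N·m counterclockwise.
Box: 17.1 × 10 = 171 N down at 5.56 m → arm 5.56 m, τ = 171 × 5.56 = 950.8 N·m counterclockwise.
Load: 21.1 × 10 = 211 N down at 3.72 m → arm 3.72 m, τ = 211 × 3.72 = 784.9 N·m counterclockwise.
Net moment of the loads = 1862 N·m counterclockwise.
The upward force F acts at the left end, arm 7.41 m, giving F × 7.41 clockwise.
Setting net torque to zero: F × 7.41 = 1862 → F = 1862 / 7.41 = 251 N.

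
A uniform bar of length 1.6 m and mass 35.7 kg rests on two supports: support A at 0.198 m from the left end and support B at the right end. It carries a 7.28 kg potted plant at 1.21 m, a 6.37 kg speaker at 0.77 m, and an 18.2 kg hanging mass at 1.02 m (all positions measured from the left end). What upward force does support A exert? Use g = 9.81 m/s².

R_A ≈ 331 N

Take moments about support B.
Beam weight: 35.7 × 9.81 = 350.2 N down at 0.8 m → arm 0.8 m, τ = 350.2 × 0.8 = 280.2 N·m counterclockwise.
Potted plant: 7.28 × 9.81 = 71.42 N down at 1.21 m → arm 0.39 m, τ = 71.42 × 0.39 = 27.85 N·m counterclockwise.
Speaker: 6.37 × 9.81 = 62.49 N down at 0.77 m → arm 0.83 m, τ = 62.49 × 0.83 = 51.87 N·m counterclockwise.
Hanging mass: 18.2 × 9.81 = 178.5 N down at 1.02 m → arm 0.58 m, τ = 178.5 × 0.58 = 103.5 N·m counterclockwise.
Net load moment about support B = 463.4 N·m counterclockwise.
Reaction R at support A is upward at 0.198 m, arm 1.402 m → moment R × 1.402 clockwise.
Setting net torque to zero: R × 1.402 = 463.4 → R = 331 N.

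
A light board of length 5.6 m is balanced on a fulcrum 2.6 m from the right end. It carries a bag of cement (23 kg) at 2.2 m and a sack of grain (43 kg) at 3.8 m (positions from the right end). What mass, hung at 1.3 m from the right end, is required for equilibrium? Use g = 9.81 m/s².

m ≈ 32.6 kg

Choose the fulcrum (at 2.6 m from the right end) as the axis so the support reaction has zero arm there.
Bag of cement: 23 × 9.81 = 225.6 N down at 2.2 m → arm 0.4 m, τ = 225.6 × 0.4 = 90.24 N·m clockwise.
Sack of grain: 43 × 9.81 = 421.8 N down at 3.8 m → arm 1.2 m, τ = 421.8 × 1.2 = 506.2 N·m counterclockwise.
Net moment of known loads = 416 N·m counterclockwise.
An unknown mass m at 1.3 m has arm 1.3 m; its moment is m·g·1.3 clockwise.
Setting net torque to zero: m × 9.81 × 1.3 = 416 → m = 416 / (9.81 × 1.3) = 32.6 kg.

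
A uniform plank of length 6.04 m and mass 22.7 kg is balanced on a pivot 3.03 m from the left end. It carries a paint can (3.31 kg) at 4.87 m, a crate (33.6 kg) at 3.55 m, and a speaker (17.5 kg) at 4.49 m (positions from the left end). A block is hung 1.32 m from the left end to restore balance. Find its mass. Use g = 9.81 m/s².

Taking torques about the pivot (at 3.03 m from the left end):
Beam weight: 22.7 × 9.81 = 222.7 N down at 3.02 m → arm 0.01 m, τ = 222.7 × 0.01 = 2.227 N·m counterclockwise.
Paint can: 3.31 × 9.81 = 32.47 N down at 4.87 m → arm 1.84 m, τ = 32.47 × 1.84 = 59.74 N·m clockwise.
Crate: 33.6 × 9.81 = 329.6 N down at 3.55 m → arm 0.52 m, τ = 329.6 × 0.52 = 171.4 N·m clockwise.
Speaker: 17.5 × 9.81 = 171.7 N down at 4.49 m → arm 1.46 m, τ = 171.7 × 1.46 = 250.7 N·m clockwise.
Net moment of known loads = 479.6 N·m clockwise.
An unknown mass m at 1.32 m has arm 1.71 m; its moment is m·g·1.71 counterclockwise.
Setting net torque to zero: m × 9.81 × 1.71 = 479.6 → m = 479.6 / (9.81 × 1.71) = 28.6 kg.

m ≈ 28.6 kg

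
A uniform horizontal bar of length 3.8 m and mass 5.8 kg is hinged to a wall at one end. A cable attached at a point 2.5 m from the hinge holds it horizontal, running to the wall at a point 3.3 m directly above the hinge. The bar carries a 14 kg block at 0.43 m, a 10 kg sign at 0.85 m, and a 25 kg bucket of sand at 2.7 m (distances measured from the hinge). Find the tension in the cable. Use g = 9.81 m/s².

About the hinge:
Beam weight: 5.8 × 9.81 = 56.9 N down at 1.9 m → arm 1.9 m, τ = 56.9 × 1.9 = 108.1 N·m clockwise.
Block: 14 × 9.81 = 137.3 N down at 0.43 m → arm 0.43 m, τ = 137.3 × 0.43 = 59.04 N·m clockwise.
Sign: 10 × 9.81 = 98.1 N down at 0.85 m → arm 0.85 m, τ = 98.1 × 0.85 = 83.38 N·m clockwise.
Bucket of sand: 25 × 9.81 = 245.2 N down at 2.7 m → arm 2.7 m, τ = 245.2 × 2.7 = 662 N·m clockwise.
Total clockwise load moment = 912.5 N·m.
The cable tension T acts at 2.5 m; only its component perpendicular to the bar, T sinθ, produces torque. sinθ = h/√(h²+d²) = 3.3/√(3.3²+2.5²) = 0.7971.
Balancing moments: T × 2.5 × 0.7971 = 912.5, giving T = 912.5 / 1.993 = 458 N.

T ≈ 458 N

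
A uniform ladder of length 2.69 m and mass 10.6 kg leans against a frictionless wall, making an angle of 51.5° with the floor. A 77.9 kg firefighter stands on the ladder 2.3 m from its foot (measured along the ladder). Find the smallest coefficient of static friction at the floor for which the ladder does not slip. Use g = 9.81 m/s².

μ_min ≈ 0.646

Sum moments about the foot of the ladder (the floor normal and friction both act there and drop out).
Ladder weight 10.6×9.81 = 104 N acts at 1.345 m along the ladder; its horizontal arm is 1.345·cos51.5° = 0.8373 m → τ = 87.08 N·m clockwise.
Firefighter: 77.9×9.81 = 764.2 N at 2.3 m → arm 1.432 m → τ = 1094 N·m clockwise.
Wall normal N acts horizontally at the top; its moment arm is the height L sinθ = 2.69·sin51.5° = 2.105 m, counterclockwise.
Στ = 0 ⇒ N × 2.105 = 1181 ⇒ N = 561 N.
ΣFx = 0 ⇒ f = N_wall = 561 N. ΣFy = 0 ⇒ N_floor = 868.2 N.
μ_min = f / N_floor = 561 / 868.2 = 0.646.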